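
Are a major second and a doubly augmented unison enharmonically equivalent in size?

Yes

A major second spans 2 semitones, and a doubly augmented unison also spans 2 semitones — they're enharmonic.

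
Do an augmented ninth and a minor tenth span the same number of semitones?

Yes

An augmented ninth spans 15 semitones, and a minor tenth also spans 15 semitones — they're enharmonic.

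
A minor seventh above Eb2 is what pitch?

Seven letter names up from E: D.
Moving 10 semitones up from Eb2 (the size of a minor seventh) reaches Db3.

Db3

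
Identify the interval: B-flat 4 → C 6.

B to C spans two letter names (B-C), plus an octave — that makes it a ninth of some quality.
The major ninth spans 14 semitones, and Bb4 to C6 is exactly 14 semitones — so this is a major ninth.
(Equivalently, a compound major second: a major second plus an octave.)

M9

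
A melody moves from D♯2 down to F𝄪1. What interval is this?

minor sixth

Descending from D#2 to F##1 is the same interval as ascending F##1 to D#2.
F to D spans six letter names (F-G-A-B-C-D): a sixth.
F##1 to D#2 is 8 semitones, a half step short of the major sixth (9), so this is minor.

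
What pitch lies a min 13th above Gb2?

Counting six letter names plus an octave up from G lands on E.
A minor thirteenth is 20 semitones; 20 semitones up from Gb2 gives Ebb4.

Ebb4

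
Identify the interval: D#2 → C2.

A2

Descending from D#2 to C2 is the same interval as ascending C2 to D#2.
C to D spans two letter names (C-D), so the interval is some kind of second.
The major second is 2 semitones; here we have 3, one semitone wider: augmented.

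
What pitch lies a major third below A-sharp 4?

F-sharp 4

The third takes the letter from A down to F.
A major third is 4 semitones; 4 semitones down from A#4 gives F#4.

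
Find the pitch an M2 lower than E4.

D4

Two letter names down from E: D.
Moving 2 semitones down from E4 (the size of a major second) reaches D4.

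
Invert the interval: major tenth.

m6

First reduce the compound major tenth to its simple form, a major third.
The rule of nine gives the new number: 9 − 3 = 6, so a third becomes a sixth.
Quality inverts too: major becomes minor. That makes the inversion a minor sixth.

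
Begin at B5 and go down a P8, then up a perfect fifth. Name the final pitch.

F#5

B5 down a perfect octave → B4 (12 semitones).
B4 up a perfect fifth → F#5 (7 semitones).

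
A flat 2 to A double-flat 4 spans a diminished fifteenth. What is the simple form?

Subtracting seven from the interval number removes an octave: 15 − 7 = 8.
So a diminished fifteenth is an octave plus a diminished octave. The quality is unchanged.

diminished octave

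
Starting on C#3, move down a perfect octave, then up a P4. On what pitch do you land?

F#2

A perfect octave down from C#3 is C#2.
Up a perfect fourth from C#2: F#2 (5 semitones up).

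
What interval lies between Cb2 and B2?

augmented seventh

C to B spans seven letter names (C-D-E-F-G-A-B), so the interval is some kind of seventh.
A major seventh would be 11 semitones; Cb2 to B2 is 12, one semitone wider, so the interval is augmented.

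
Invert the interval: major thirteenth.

First reduce the compound major thirteenth to its simple form, a major sixth.
Interval numbers invert to sum to nine: 6 + 3 = 9, so a sixth inverts to a third.
Quality inverts too: major becomes minor. That makes the inversion a minor third.

m3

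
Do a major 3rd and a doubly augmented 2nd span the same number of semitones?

Yes

A major third = 4 semitones = a doubly augmented second; enharmonically equal.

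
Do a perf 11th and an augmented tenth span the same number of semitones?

Yes

A perfect eleventh spans 17 semitones, and an augmented tenth also spans 17 semitones — they're enharmonic.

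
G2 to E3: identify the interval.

G to E spans six letter names (G-A-B-C-D-E): a sixth.
Counting semitones, G2→E3 is 9, which is the major sixth.

major 6th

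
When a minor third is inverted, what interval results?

Interval numbers invert to sum to nine: 3 + 6 = 9, so a third inverts to a sixth.
The quality also flips — minor becomes major — giving a major sixth.

M6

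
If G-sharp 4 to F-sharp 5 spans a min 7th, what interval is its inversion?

M2

Interval numbers invert to sum to nine: 7 + 2 = 9, so a seventh inverts to a second.
And minor becomes major under inversion, so we get a major second.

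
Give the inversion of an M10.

First reduce the compound major tenth to its simple form, a major third.
Inverted interval numbers add to nine, so a third pairs with a sixth (3 + 6 = 9).
The quality also flips — major becomes minor — giving a minor sixth.

minor sixth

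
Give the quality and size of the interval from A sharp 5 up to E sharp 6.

perfect 5th

A to E spans five letter names (A-B-C-D-E): a fifth.
The perfect fifth spans 7 semitones, and A#5 to E#6 is exactly 7 semitones — so this is a perfect fifth.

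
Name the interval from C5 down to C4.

perfect 8th

Descending from C5 to C4 is the same interval as ascending C4 to C5.
C to C is the same letter name, plus an octave, so the interval is some kind of octave.
The perfect octave spans 12 semitones, and C4 to C5 is exactly 12 semitones — so this is a perfect octave.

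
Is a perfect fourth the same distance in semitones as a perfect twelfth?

A perfect fourth spans 5 semitones; a perfect twelfth spans 19 semitones. They differ by 14.

No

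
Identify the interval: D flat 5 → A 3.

diminished eleventh

Descending from Db5 to A3 is the same interval as ascending A3 to Db5.
A to D spans four letter names (A-B-C-D), plus an octave, so the interval is some kind of eleventh.
The perfect eleventh is 17 semitones; here we have 16, one semitone narrower: diminished.
(Equivalently, a compound diminished fourth: a diminished fourth plus an octave.)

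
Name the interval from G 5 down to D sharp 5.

diminished fourth

Descending from G5 to D#5 is the same interval as ascending D#5 to G5.
D to G spans four letter names (D-E-F-G): a fourth.
The perfect fourth is 5 semitones; here we have 4, one semitone narrower: diminished.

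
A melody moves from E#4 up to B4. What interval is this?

E to B spans five letter names (E-F-G-A-B): a fifth.
The perfect fifth is 7 semitones; here we have 6, one semitone narrower: diminished.

diminished fifth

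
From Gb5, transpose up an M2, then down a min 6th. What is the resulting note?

Up a major second from Gb5: Ab5 (2 semitones up).
A minor sixth down from Ab5 is C5.

C5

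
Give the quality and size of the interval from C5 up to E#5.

C to E spans three letter names (C-D-E), so the interval is some kind of third.
A major third would be 4 semitones; C5 to E#5 is 5, one semitone wider, so the interval is augmented.

augmented 3rd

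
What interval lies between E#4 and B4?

E to B spans five letter names (E-F-G-A-B) — that makes it a fifth of some quality.
A perfect fifth would be 7 semitones; E#4 to B4 is 6, one semitone narrower, so the interval is diminished.

d5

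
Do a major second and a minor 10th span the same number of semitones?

2 semitones (major second) vs 15 semitones (minor tenth): not equal.

No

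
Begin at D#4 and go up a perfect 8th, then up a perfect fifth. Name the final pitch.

A perfect octave up from D#4 is D#5.
Up a perfect fifth from D#5: A#5 (7 semitones up).

A#5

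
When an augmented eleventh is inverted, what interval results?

diminished 5th

First reduce the compound augmented eleventh to its simple form, an augmented fourth.
The rule of nine gives the new number: 9 − 4 = 5, so a fourth becomes a fifth.
And augmented becomes diminished under inversion, so we get a diminished fifth.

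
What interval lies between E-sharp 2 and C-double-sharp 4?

E to C spans six letter names (E-F-G-A-B-C), plus an octave, so the interval is some kind of thirteenth.
Counting semitones, E#2→C##4 is 21, which is the major thirteenth.
(Equivalently, a compound major sixth: a major sixth plus an octave.)

major thirteenth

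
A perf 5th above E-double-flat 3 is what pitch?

B-double-flat 3

The fifth takes the letter from E up to B.
Moving 7 semitones up from Ebb3 (the size of a perfect fifth) reaches Bbb3.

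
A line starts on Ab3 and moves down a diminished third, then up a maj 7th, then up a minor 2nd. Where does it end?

F#4

Down a diminished third from Ab3: F#3 (2 semitones down).
Up a major seventh from F#3: E#4 (11 semitones up).
Up a minor second from E#4: F#4 (1 semitone up).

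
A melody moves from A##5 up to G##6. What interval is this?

A to G spans seven letter names (A-B-C-D-E-F-G): a seventh.
A major seventh would be 11 semitones, but A##5 to G##6 is 10 — one semitone narrower, making it a minor seventh.

minor 7th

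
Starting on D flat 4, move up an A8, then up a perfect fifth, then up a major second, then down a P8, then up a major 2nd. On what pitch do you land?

C sharp 5

Db4 up an augmented octave → D5 (13 semitones).
Up a perfect fifth from D5: A5 (7 semitones up).
A5 up a major second → B5 (2 semitones).
A perfect octave down from B5 is B4.
A major second up from B4 is C#5.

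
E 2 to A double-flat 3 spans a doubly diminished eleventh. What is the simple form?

doubly diminished 4th

Each octave removed subtracts seven from the number: 11 − 7 = 4.
That makes a doubly diminished eleventh a compound doubly diminished fourth — an octave plus a doubly diminished fourth.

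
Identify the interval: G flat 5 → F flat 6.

G to F spans seven letter names (G-A-B-C-D-E-F), so the interval is some kind of seventh.
A major seventh would be 11 semitones, but Gb5 to Fb6 is 10 — one semitone narrower, making it a minor seventh.

minor seventh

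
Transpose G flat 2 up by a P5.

Counting five letter names up from G lands on D.
Moving 7 semitones up from Gb2 (the size of a perfect fifth) reaches Db3.

D flat 3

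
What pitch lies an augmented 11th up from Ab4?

Counting four letter names plus an octave up from A lands on D.
Moving 18 semitones up from Ab4 (the size of an augmented eleventh) reaches D6.

D6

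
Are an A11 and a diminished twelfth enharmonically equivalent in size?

An augmented eleventh = 18 semitones = a diminished twelfth; enharmonically equal.

Yes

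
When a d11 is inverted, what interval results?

A5

First reduce the compound diminished eleventh to its simple form, a diminished fourth.
Interval numbers invert to sum to nine: 4 + 5 = 9, so a fourth inverts to a fifth.
Quality inverts too: diminished becomes augmented. That makes the inversion an augmented fifth.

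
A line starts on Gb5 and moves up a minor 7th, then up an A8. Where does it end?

Gb5 up a minor seventh → Fb6 (10 semitones).
Up an augmented octave from Fb6: F7 (13 semitones up).

F7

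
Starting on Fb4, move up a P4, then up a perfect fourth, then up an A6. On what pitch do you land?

Up a perfect fourth from Fb4: Bbb4 (5 semitones up).
Up a perfect fourth from Bbb4: Ebb5 (5 semitones up).
Ebb5 up an augmented sixth → C6 (10 semitones).

C6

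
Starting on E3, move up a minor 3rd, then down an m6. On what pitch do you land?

B2

E3 up a minor third → G3 (3 semitones).
Down a minor sixth from G3: B2 (8 semitones down).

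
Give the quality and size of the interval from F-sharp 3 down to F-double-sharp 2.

d8

Descending from F#3 to F##2 is the same interval as ascending F##2 to F#3.
F to F is the same letter name, plus an octave: an octave.
A perfect octave would be 12 semitones; F##2 to F#3 is 11, one semitone narrower, so the interval is diminished.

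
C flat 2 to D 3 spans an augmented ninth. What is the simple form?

augmented 2nd

Subtracting seven from the interval number removes an octave: 9 − 7 = 2.
Quality carries through unchanged, so the simple form is an augmented second.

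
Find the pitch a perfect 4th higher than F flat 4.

B double-flat 4

Four letter names up from F: B.
A perfect fourth spans 5 semitones, so from Fb4 the target pitch is Bbb4.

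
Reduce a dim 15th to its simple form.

Each octave removed subtracts seven from the number: 15 − 7 = 8.
Quality carries through unchanged, so the simple form is a diminished octave.

diminished octave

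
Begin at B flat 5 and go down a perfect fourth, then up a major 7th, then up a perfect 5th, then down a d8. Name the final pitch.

A perfect fourth down from Bb5 is F5.
F5 up a major seventh → E6 (11 semitones).
E6 up a perfect fifth → B6 (7 semitones).
A diminished octave down from B6 is B#5.

B sharp 5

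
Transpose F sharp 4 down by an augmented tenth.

Counting three letter names plus an octave down from F lands on D.
An augmented tenth is 17 semitones; 17 semitones down from F#4 gives Db3.

D flat 3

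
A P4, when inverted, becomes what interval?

Inverted interval numbers add to nine, so a fourth pairs with a fifth (4 + 5 = 9).
The quality also flips — perfect stays perfect — giving a perfect fifth.

P5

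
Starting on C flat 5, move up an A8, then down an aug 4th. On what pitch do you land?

Up an augmented octave from Cb5: C6 (13 semitones up).
C6 down an augmented fourth → Gb5 (6 semitones).

G flat 5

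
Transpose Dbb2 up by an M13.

Bbb3

Six letters up from D (plus an octave) reaches B.
A major thirteenth spans 21 semitones, so from Dbb2 the target pitch is Bbb3.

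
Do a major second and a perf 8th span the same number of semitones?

No

A major second is 2 semitones but a perfect octave is 12 semitones — different sizes.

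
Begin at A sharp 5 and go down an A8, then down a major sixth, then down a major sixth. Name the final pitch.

E flat 3

A#5 down an augmented octave → A4 (13 semitones).
Down a major sixth from A4: C4 (9 semitones down).
A major sixth down from C4 is Eb3.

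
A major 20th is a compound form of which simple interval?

M6

Each octave removed subtracts seven from the number: 20 − 14 = 6.
That makes a major twentieth a compound major sixth — 2 octaves plus a major sixth.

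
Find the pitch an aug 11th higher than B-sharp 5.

E-double-sharp 7

Counting four letter names plus an octave up from B lands on E.
An augmented eleventh is 18 semitones; 18 semitones up from B#5 gives E##7.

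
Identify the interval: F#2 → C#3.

F to C spans five letter names (F-G-A-B-C): a fifth.
F#2 to C#3 is 7 semitones, matching the perfect fifth exactly, so the quality is perfect.

P5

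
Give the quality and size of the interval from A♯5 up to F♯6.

A to F spans six letter names (A-B-C-D-E-F) — that makes it a sixth of some quality.
A#5 to F#6 is 8 semitones, a half step short of the major sixth (9), so this is minor.

minor sixth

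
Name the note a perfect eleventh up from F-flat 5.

Four letters up from F (plus an octave) reaches B.
Moving 17 semitones up from Fb5 (the size of a perfect eleventh) reaches Bbb6.

B-double-flat 6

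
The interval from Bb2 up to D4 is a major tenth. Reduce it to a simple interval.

Each octave removed subtracts seven from the number: 10 − 7 = 3.
So a major tenth is an octave plus a major third. The quality is unchanged.

M3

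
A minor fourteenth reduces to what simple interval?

minor seventh

Each octave removed subtracts seven from the number: 14 − 7 = 7.
Quality carries through unchanged, so the simple form is a minor seventh.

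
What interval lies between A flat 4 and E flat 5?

perfect 5th

A to E spans five letter names (A-B-C-D-E) — that makes it a fifth of some quality.
Ab4 to Eb5 is 7 semitones, matching the perfect fifth exactly, so the quality is perfect.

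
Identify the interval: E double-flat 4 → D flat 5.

E to D spans seven letter names (E-F-G-A-B-C-D), so the interval is some kind of seventh.
Counting semitones, Ebb4→Db5 is 11, which is the major seventh.

major 7th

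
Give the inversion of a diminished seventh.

Inverted interval numbers add to nine, so a seventh pairs with a second (7 + 2 = 9).
Quality inverts too: diminished becomes augmented. That makes the inversion an augmented second.

augmented 2nd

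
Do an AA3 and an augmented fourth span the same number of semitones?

A doubly augmented third = 6 semitones = an augmented fourth; enharmonically equal.

Yes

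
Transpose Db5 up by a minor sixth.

Counting six letter names up from D lands on B.
Moving 8 semitones up from Db5 (the size of a minor sixth) reaches Bbb5.

Bbb5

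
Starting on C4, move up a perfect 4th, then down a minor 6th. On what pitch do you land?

A3

Up a perfect fourth from C4: F4 (5 semitones up).
F4 down a minor sixth → A3 (8 semitones).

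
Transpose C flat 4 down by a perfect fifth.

F flat 3

The fifth takes the letter from C down to F.
A perfect fifth spans 7 semitones, so from Cb4 the target pitch is Fb3.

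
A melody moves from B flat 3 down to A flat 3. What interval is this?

Descending from Bb3 to Ab3 is the same interval as ascending Ab3 to Bb3.
A to B spans two letter names (A-B) — that makes it a second of some quality.
The major second spans 2 semitones, and Ab3 to Bb3 is exactly 2 semitones — so this is a major second.

M2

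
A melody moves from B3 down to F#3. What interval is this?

P4

Descending from B3 to F#3 is the same interval as ascending F#3 to B3.
F to B spans four letter names (F-G-A-B), so the interval is some kind of fourth.
Counting semitones, F#3→B3 is 5, which is the perfect fourth.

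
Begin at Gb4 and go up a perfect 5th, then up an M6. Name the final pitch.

Bb5

Gb4 up a perfect fifth → Db5 (7 semitones).
A major sixth up from Db5 is Bb5.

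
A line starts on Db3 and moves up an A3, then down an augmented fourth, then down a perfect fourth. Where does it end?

G2

Db3 up an augmented third → F#3 (5 semitones).
An augmented fourth down from F#3 is C3.
C3 down a perfect fourth → G2 (5 semitones).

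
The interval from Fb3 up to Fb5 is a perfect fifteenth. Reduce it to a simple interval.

Each octave removed subtracts seven from the number: 15 − 7 = 8.
So a perfect fifteenth is an octave plus a perfect octave. The quality is unchanged.

P8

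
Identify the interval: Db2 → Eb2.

D to E spans two letter names (D-E): a second.
Db2 to Eb2 is 2 semitones, matching the major second exactly, so the quality is major.

major second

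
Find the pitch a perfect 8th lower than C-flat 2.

C-flat 1

For an octave the letter name doesn't change: still C, an octave down.
A perfect octave is 12 semitones; 12 semitones down from Cb2 gives Cb1.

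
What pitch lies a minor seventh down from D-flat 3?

E-flat 2

The seventh takes the letter from D down to E.
A minor seventh spans 10 semitones, so from Db3 the target pitch is Eb2.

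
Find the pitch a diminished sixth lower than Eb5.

G#4

Counting six letter names down from E lands on G.
A diminished sixth is 7 semitones; 7 semitones down from Eb5 gives G#4.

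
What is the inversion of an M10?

First reduce the compound major tenth to its simple form, a major third.
Interval numbers invert to sum to nine: 3 + 6 = 9, so a third inverts to a sixth.
The quality also flips — major becomes minor — giving a minor sixth.

m6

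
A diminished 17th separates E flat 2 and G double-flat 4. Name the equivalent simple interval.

Each octave removed subtracts seven from the number: 17 − 14 = 3.
Quality carries through unchanged, so the simple form is a diminished third.

diminished 3rd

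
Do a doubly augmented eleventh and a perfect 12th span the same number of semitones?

Both span 19 semitones: a doubly augmented eleventh and a perfect twelfth are the same chromatic distance.

Yes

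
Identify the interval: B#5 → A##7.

B to A spans seven letter names (B-C-D-E-F-G-A), plus an octave — that makes it a fourteenth of some quality.
Counting semitones, B#5→A##7 is 23, which is the major fourteenth.
(Equivalently, a compound major seventh: a major seventh plus an octave.)

major 14th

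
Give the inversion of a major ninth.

m7

First reduce the compound major ninth to its simple form, a major second.
Inverted interval numbers add to nine, so a second pairs with a seventh (2 + 7 = 9).
Quality inverts too: major becomes minor. That makes the inversion a minor seventh.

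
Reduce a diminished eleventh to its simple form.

diminished fourth

Take out an octave (7 from the number): 11 − 7 = 4.
So a diminished eleventh is an octave plus a diminished fourth. The quality is unchanged.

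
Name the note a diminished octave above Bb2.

For an octave the letter name doesn't change: still B, an octave up.
A diminished octave is 11 semitones; 11 semitones up from Bb2 gives Bbb3.

Bbb3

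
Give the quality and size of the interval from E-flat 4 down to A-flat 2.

P12

Descending from Eb4 to Ab2 is the same interval as ascending Ab2 to Eb4.
A to E spans five letter names (A-B-C-D-E), plus an octave, so the interval is some kind of twelfth.
Ab2 to Eb4 is 19 semitones, matching the perfect twelfth exactly, so the quality is perfect.
(Equivalently, a compound perfect fifth: a perfect fifth plus an octave.)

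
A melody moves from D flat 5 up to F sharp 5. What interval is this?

D to F spans three letter names (D-E-F), so the interval is some kind of third.
A major third would be 4 semitones; Db5 to F#5 is 5, one semitone wider, so the interval is augmented.

A3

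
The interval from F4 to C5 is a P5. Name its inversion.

perfect 4th

Inverted interval numbers add to nine, so a fifth pairs with a fourth (5 + 4 = 9).
The quality also flips — perfect stays perfect — giving a perfect fourth.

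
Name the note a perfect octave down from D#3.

D#2

The letter stays D (same as the start), shifted an octave down.
Moving 12 semitones down from D#3 (the size of a perfect octave) reaches D#2.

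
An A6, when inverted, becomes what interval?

diminished third

Inverted interval numbers add to nine, so a sixth pairs with a third (6 + 3 = 9).
And augmented becomes diminished under inversion, so we get a diminished third.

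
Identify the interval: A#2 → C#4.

A to C spans three letter names (A-B-C), plus an octave, so the interval is some kind of tenth.
A major tenth would be 16 semitones, but A#2 to C#4 is 15 — one semitone narrower, making it a minor tenth.
(Equivalently, a compound minor third: a minor third plus an octave.)

minor tenth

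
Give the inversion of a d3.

Interval numbers invert to sum to nine: 3 + 6 = 9, so a third inverts to a sixth.
And diminished becomes augmented under inversion, so we get an augmented sixth.

A6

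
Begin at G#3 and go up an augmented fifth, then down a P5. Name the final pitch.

G##3

An augmented fifth up from G#3 is D##4.
A perfect fifth down from D##4 is G##3.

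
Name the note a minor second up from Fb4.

Gbb4

Two letter names up from F: G.
Moving 1 semitone up from Fb4 (the size of a minor second) reaches Gbb4.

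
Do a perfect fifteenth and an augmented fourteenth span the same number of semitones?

A perfect fifteenth = 24 semitones = an augmented fourteenth; enharmonically equal.

Yes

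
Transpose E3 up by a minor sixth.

C4

The sixth takes the letter from E up to C.
A minor sixth is 8 semitones; 8 semitones up from E3 gives C4.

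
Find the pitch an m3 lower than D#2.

Three letter names down from D: B.
A minor third is 3 semitones; 3 semitones down from D#2 gives B#1.

B#1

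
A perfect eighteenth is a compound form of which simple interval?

P4

Take out 2 octaves (14 from the number): 18 − 14 = 4.
So a perfect eighteenth is 2 octaves plus a perfect fourth. The quality is unchanged.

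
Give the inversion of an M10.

First reduce the compound major tenth to its simple form, a major third.
The rule of nine gives the new number: 9 − 3 = 6, so a third becomes a sixth.
Quality inverts too: major becomes minor. That makes the inversion a minor sixth.

m6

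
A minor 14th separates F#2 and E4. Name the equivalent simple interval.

Subtracting seven from the interval number removes an octave: 14 − 7 = 7.
Quality carries through unchanged, so the simple form is a minor seventh.

minor seventh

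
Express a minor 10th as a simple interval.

Each octave removed subtracts seven from the number: 10 − 7 = 3.
That makes a minor tenth a compound minor third — an octave plus a minor third.

minor 3rd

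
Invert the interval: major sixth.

Inverted interval numbers add to nine, so a sixth pairs with a third (6 + 3 = 9).
The quality also flips — major becomes minor — giving a minor third.

m3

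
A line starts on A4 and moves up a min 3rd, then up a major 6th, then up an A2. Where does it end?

A4 up a minor third → C5 (3 semitones).
A major sixth up from C5 is A5.
An augmented second up from A5 is B#5.

B#5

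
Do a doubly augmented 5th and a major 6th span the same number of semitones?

Yes

A doubly augmented fifth = 9 semitones = a major sixth; enharmonically equal.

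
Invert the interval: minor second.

M7

The rule of nine gives the new number: 9 − 2 = 7, so a second becomes a seventh.
The quality also flips — minor becomes major — giving a major seventh.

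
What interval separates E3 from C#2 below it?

m10

Descending from E3 to C#2 is the same interval as ascending C#2 to E3.
C to E spans three letter names (C-D-E), plus an octave, so the interval is some kind of tenth.
At 15 semitones, C#2→E3 falls one short of a major tenth: minor.
(Equivalently, a compound minor third: a minor third plus an octave.)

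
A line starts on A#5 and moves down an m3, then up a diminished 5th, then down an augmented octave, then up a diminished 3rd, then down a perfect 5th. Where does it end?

A minor third down from A#5 is F##5.
Up a diminished fifth from F##5: C#6 (6 semitones up).
C#6 down an augmented octave → C5 (13 semitones).
A diminished third up from C5 is Ebb5.
Down a perfect fifth from Ebb5: Abb4 (7 semitones down).

Abb4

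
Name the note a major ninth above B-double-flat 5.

Counting two letter names plus an octave up from B lands on C.
A major ninth spans 14 semitones, so from Bbb5 the target pitch is Cb7.

C-flat 7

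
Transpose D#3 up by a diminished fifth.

Counting five letter names up from D lands on A.
A diminished fifth is 6 semitones; 6 semitones up from D#3 gives A3.

A3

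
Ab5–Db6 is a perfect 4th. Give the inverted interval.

Inverted interval numbers add to nine, so a fourth pairs with a fifth (4 + 5 = 9).
The quality also flips — perfect stays perfect — giving a perfect fifth.

perfect fifth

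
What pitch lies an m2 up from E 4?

F 4

Two letter names up from E: F.
A minor second spans 1 semitone, so from E4 the target pitch is F4.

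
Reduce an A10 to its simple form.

A3

Subtracting seven from the interval number removes an octave: 10 − 7 = 3.
That makes an augmented tenth a compound augmented third — an octave plus an augmented third.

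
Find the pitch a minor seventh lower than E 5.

Counting seven letter names down from E lands on F.
Moving 10 semitones down from E5 (the size of a minor seventh) reaches F#4.

F sharp 4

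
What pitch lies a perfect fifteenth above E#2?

The letter stays E (same as the start), shifted two octaves up.
A perfect fifteenth is 24 semitones; 24 semitones up from E#2 gives E#4.

E#4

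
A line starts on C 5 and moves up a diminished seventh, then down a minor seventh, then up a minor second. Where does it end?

D double-flat 5

Up a diminished seventh from C5: Bbb5 (9 semitones up).
A minor seventh down from Bbb5 is Cb5.
A minor second up from Cb5 is Dbb5.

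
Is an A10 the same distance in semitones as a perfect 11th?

An augmented tenth spans 17 semitones, and a perfect eleventh also spans 17 semitones — they're enharmonic.

Yes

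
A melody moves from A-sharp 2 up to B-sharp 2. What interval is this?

A to B spans two letter names (A-B) — that makes it a second of some quality.
The major second spans 2 semitones, and A#2 to B#2 is exactly 2 semitones — so this is a major second.

major second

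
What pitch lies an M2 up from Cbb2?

Dbb2

Two letter names up from C: D.
A major second spans 2 semitones, so from Cbb2 the target pitch is Dbb2.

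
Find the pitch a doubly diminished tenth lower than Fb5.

D#4

Counting three letter names plus an octave down from F lands on D.
A doubly diminished tenth spans 13 semitones, so from Fb5 the target pitch is D#4.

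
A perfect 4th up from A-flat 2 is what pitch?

Counting four letter names up from A lands on D.
Moving 5 semitones up from Ab2 (the size of a perfect fourth) reaches Db3.

D-flat 3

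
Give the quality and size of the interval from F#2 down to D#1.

m10

Descending from F#2 to D#1 is the same interval as ascending D#1 to F#2.
D to F spans three letter names (D-E-F), plus an octave — that makes it a tenth of some quality.
D#1 to F#2 is 15 semitones, a half step short of the major tenth (16), so this is minor.
(Equivalently, a compound minor third: a minor third plus an octave.)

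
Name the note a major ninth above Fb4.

Gb5

Two letters up from F (plus an octave) reaches G.
Moving 14 semitones up from Fb4 (the size of a major ninth) reaches Gb5.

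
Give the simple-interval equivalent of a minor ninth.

Subtracting seven from the interval number removes an octave: 9 − 7 = 2.
That makes a minor ninth a compound minor second — an octave plus a minor second.

minor 2nd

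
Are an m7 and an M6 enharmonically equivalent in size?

No

A minor seventh spans 10 semitones; a major sixth spans 9 semitones. They differ by 1.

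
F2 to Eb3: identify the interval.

F to E spans seven letter names (F-G-A-B-C-D-E): a seventh.
F2 to Eb3 is 10 semitones, a half step short of the major seventh (11), so this is minor.

m7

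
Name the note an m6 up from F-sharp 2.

Counting six letter names up from F lands on D.
Moving 8 semitones up from F#2 (the size of a minor sixth) reaches D3.

D 3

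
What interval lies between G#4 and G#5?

perfect octave

G to G is the same letter name, plus an octave, so the interval is some kind of octave.
The perfect octave spans 12 semitones, and G#4 to G#5 is exactly 12 semitones — so this is a perfect octave.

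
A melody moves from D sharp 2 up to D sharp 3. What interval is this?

perfect octave

D to D is the same letter name, plus an octave, so the interval is some kind of octave.
Counting semitones, D#2→D#3 is 12, which is the perfect octave.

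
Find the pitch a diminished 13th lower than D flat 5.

F sharp 3

Six letters down from D (plus an octave) reaches F.
Moving 19 semitones down from Db5 (the size of a diminished thirteenth) reaches F#3.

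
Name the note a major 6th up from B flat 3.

Counting six letter names up from B lands on G.
Moving 9 semitones up from Bb3 (the size of a major sixth) reaches G4.

G 4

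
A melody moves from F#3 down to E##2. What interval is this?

diminished ninth

Descending from F#3 to E##2 is the same interval as ascending E##2 to F#3.
E to F spans two letter names (E-F), plus an octave, so the interval is some kind of ninth.
E##2 to F#3 spans 12 semitones — two semitones narrower than the major ninth (14) — giving a diminished ninth.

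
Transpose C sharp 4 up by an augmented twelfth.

Counting five letter names plus an octave up from C lands on G.
An augmented twelfth is 20 semitones; 20 semitones up from C#4 gives G##5.

G double-sharp 5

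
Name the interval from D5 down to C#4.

minor ninth

Descending from D5 to C#4 is the same interval as ascending C#4 to D5.
C to D spans two letter names (C-D), plus an octave: a ninth.
At 13 semitones, C#4→D5 falls one short of a major ninth: minor.
(Equivalently, a compound minor second: a minor second plus an octave.)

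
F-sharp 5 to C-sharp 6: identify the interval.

F to C spans five letter names (F-G-A-B-C): a fifth.
Counting semitones, F#5→C#6 is 7, which is the perfect fifth.

perfect fifth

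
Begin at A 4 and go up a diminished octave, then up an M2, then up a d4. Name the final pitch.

A4 up a diminished octave → Ab5 (11 semitones).
Up a major second from Ab5: Bb5 (2 semitones up).
Up a diminished fourth from Bb5: Ebb6 (4 semitones up).

E double-flat 6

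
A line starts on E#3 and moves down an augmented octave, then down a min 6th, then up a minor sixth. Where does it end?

E2

An augmented octave down from E#3 is E2.
A minor sixth down from E2 is G#1.
Up a minor sixth from G#1: E2 (8 semitones up).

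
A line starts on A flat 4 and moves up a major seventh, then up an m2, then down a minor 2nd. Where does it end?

A major seventh up from Ab4 is G5.
G5 up a minor second → Ab5 (1 semitone).
Ab5 down a minor second → G5 (1 semitone).

G 5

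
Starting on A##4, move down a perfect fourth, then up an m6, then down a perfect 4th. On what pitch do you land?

G##4

A##4 down a perfect fourth → E##4 (5 semitones).
A minor sixth up from E##4 is C##5.
Down a perfect fourth from C##5: G##4 (5 semitones down).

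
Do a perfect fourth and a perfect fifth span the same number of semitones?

No

A perfect fourth spans 5 semitones; a perfect fifth spans 7 semitones. They differ by 2.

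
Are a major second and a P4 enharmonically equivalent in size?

A major second spans 2 semitones; a perfect fourth spans 5 semitones. They differ by 3.

No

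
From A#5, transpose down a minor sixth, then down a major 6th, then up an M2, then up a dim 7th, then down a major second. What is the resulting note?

A minor sixth down from A#5 is C##5.
A major sixth down from C##5 is E#4.
Up a major second from E#4: F##4 (2 semitones up).
F##4 up a diminished seventh → E5 (9 semitones).
Down a major second from E5: D5 (2 semitones down).

D5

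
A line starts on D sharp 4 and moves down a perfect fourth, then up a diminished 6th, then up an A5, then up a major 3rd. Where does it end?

E sharp 5

Down a perfect fourth from D#4: A#3 (5 semitones down).
A diminished sixth up from A#3 is F4.
F4 up an augmented fifth → C#5 (8 semitones).
A major third up from C#5 is E#5.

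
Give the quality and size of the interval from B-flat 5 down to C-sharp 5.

diminished seventh

Descending from Bb5 to C#5 is the same interval as ascending C#5 to Bb5.
C to B spans seven letter names (C-D-E-F-G-A-B), so the interval is some kind of seventh.
C#5 to Bb5 spans 9 semitones — two semitones narrower than the major seventh (11) — giving a diminished seventh.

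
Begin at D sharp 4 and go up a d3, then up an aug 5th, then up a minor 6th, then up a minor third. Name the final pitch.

C 6

A diminished third up from D#4 is F4.
F4 up an augmented fifth → C#5 (8 semitones).
Up a minor sixth from C#5: A5 (8 semitones up).
Up a minor third from A5: C6 (3 semitones up).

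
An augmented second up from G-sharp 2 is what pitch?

A-double-sharp 2

The second takes the letter from G up to A.
Moving 3 semitones up from G#2 (the size of an augmented second) reaches A##2.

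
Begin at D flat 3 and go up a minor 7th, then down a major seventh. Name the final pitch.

D double-flat 3

Db3 up a minor seventh → Cb4 (10 semitones).
A major seventh down from Cb4 is Dbb3.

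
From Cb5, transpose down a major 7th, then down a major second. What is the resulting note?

Down a major seventh from Cb5: Dbb4 (11 semitones down).
A major second down from Dbb4 is Cbb4.

Cbb4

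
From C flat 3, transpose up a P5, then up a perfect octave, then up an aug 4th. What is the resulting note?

Cb3 up a perfect fifth → Gb3 (7 semitones).
A perfect octave up from Gb3 is Gb4.
An augmented fourth up from Gb4 is C5.

C 5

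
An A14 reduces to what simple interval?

A7

Take out an octave (7 from the number): 14 − 7 = 7.
That makes an augmented fourteenth a compound augmented seventh — an octave plus an augmented seventh.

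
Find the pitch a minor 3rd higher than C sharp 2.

E 2

Counting three letter names up from C lands on E.
Moving 3 semitones up from C#2 (the size of a minor third) reaches E2.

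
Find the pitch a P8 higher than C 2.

C 3

For an octave the letter name doesn't change: still C, an octave up.
Moving 12 semitones up from C2 (the size of a perfect octave) reaches C3.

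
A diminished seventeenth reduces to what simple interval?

Each octave removed subtracts seven from the number: 17 − 14 = 3.
That makes a diminished seventeenth a compound diminished third — 2 octaves plus a diminished third.

diminished 3rd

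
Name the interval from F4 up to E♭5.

minor 7th

F to E spans seven letter names (F-G-A-B-C-D-E) — that makes it a seventh of some quality.
At 10 semitones, F4→Eb5 falls one short of a major seventh: minor.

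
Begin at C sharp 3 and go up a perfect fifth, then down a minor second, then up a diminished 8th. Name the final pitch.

F sharp 4

A perfect fifth up from C#3 is G#3.
Down a minor second from G#3: F##3 (1 semitone down).
A diminished octave up from F##3 is F#4.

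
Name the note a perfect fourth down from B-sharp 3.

The fourth takes the letter from B down to F.
A perfect fourth is 5 semitones; 5 semitones down from B#3 gives F##3.

F-double-sharp 3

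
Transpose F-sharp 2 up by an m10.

A 3

Three letters up from F (plus an octave) reaches A.
A minor tenth is 15 semitones; 15 semitones up from F#2 gives A3.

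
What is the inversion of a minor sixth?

M3

Interval numbers invert to sum to nine: 6 + 3 = 9, so a sixth inverts to a third.
Quality inverts too: minor becomes major. That makes the inversion a major third.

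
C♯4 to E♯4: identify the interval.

C to E spans three letter names (C-D-E) — that makes it a third of some quality.
The major third spans 4 semitones, and C#4 to E#4 is exactly 4 semitones — so this is a major third.

major third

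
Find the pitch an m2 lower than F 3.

E 3

Two letter names down from F: E.
A minor second spans 1 semitone, so from F3 the target pitch is E3.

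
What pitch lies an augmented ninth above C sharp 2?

D double-sharp 3

The ninth's letter: C up two letter names plus an octave → D.
An augmented ninth spans 15 semitones, so from C#2 the target pitch is D##3.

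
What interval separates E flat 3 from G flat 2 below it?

M6

Descending from Eb3 to Gb2 is the same interval as ascending Gb2 to Eb3.
G to E spans six letter names (G-A-B-C-D-E): a sixth.
Counting semitones, Gb2→Eb3 is 9, which is the major sixth.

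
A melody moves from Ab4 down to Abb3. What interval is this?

augmented 8th

Descending from Ab4 to Abb3 is the same interval as ascending Abb3 to Ab4.
A to A is the same letter name, plus an octave: an octave.
A perfect octave would be 12 semitones; Abb3 to Ab4 is 13, one semitone wider, so the interval is augmented.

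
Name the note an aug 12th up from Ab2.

E4

The twelfth's letter: A up five letter names plus an octave → E.
An augmented twelfth spans 20 semitones, so from Ab2 the target pitch is E4.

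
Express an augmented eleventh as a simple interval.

A4

Take out an octave (7 from the number): 11 − 7 = 4.
That makes an augmented eleventh a compound augmented fourth — an octave plus an augmented fourth.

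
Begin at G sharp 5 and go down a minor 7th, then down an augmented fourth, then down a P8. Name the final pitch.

E 3

G#5 down a minor seventh → A#4 (10 semitones).
A#4 down an augmented fourth → E4 (6 semitones).
A perfect octave down from E4 is E3.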